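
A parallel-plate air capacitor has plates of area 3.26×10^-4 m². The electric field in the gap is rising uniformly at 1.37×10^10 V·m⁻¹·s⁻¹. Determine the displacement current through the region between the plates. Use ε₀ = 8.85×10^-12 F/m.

With a uniform field, Φ_E = EA, so I_d = ε₀ A dE/dt = 3.95×10^-5 A.

3.95×10^-5 A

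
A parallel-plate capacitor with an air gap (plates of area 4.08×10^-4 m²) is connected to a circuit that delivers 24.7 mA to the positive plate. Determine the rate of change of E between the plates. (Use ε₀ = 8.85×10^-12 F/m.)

Charge continuity gives I_d = I = 0.0247 A between the plates.
Then dE/dt = I_d/(ε₀A) = 6.84×10^12 V/(m·s).

6.84×10^12 V/(m·s)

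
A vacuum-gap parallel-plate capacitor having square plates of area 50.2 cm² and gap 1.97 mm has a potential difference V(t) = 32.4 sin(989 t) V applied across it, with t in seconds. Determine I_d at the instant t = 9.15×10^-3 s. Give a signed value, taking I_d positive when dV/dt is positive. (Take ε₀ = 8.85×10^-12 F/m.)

-6.72×10^-7 A

dE/dt = (V₀ω/d)·cos(ωt) with ωt = 9.04935 rad: (32.4)(989)(-0.9304)/(1.97×10^-3) = -1.513×10^7 V/(m·s).
I_d = ε₀ A dE/dt = (8.85×10^-12)(5.02×10^-3)(-1.513×10^7) = -6.72×10^-7 A.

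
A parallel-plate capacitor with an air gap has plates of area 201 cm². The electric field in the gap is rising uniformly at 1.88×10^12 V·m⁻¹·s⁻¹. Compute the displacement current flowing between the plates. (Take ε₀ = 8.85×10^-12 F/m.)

I_d = ε₀ A (dE/dt) = (8.85×10^-12)(0.0201 m²)(1.88×10^12) = 0.334 A.

0.334 A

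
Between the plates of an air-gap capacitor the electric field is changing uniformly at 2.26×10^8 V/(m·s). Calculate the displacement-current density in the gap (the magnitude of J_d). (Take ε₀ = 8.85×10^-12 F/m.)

2.00×10^-3 A/m²

J_d = ε₀ dE/dt = (8.85×10^-12)(2.26×10^8) = 2.00×10^-3 A/m².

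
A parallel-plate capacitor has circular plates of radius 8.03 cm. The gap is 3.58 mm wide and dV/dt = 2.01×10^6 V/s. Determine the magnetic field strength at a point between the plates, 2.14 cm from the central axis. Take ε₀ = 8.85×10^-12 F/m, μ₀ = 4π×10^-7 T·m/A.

I_d = C dV/dt with C = ε₀πR²/d = 5.008×10^-11 F, so I_d = (5.008×10^-11)(2.01×10^6) = 1.007×10^-4 A.
For r < R the Ampère–Maxwell law gives B(2πr) = μ₀ I_d (r²/R²), so B = μ₀ I_d r/(2πR²) = (4π×10^-7)(1.007×10^-4)(0.0214)/(2π·0.0803²) = 6.68×10^-11 T.

6.68×10^-11 T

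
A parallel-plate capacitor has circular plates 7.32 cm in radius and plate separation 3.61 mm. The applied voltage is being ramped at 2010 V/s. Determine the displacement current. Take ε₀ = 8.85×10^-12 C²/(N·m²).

E = V/d so dE/dt = (dV/dt)/d = 5.568×10^5 V/(m·s), and I_d = ε₀ A dE/dt = (8.85×10^-12)(0.01683)(5.568×10^5) = 8.29×10^-8 A.

8.29×10^-8 A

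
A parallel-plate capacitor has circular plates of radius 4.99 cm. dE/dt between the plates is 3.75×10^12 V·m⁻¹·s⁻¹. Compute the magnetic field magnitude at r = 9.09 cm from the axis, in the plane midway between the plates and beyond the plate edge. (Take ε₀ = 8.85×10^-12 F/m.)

I_d = ε₀ dΦ_E/dt = ε₀ πR² (dE/dt) = (8.85×10^-12)(7.823×10^-3)(3.75×10^12) = 0.2596 A through the full plate area.
For r ≥ R the full I_d is enclosed: B = μ₀ I_d/(2πr) = (4π×10^-7)(0.2596)/(2π·0.0909) = 5.71×10^-7 T.

5.71×10^-7 T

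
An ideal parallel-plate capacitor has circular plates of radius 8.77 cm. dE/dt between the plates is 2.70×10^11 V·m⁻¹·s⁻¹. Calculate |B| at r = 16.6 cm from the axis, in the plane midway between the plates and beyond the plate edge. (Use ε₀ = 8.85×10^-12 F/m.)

I_d = ε₀ dΦ_E/dt = ε₀ πR² (dE/dt) = (8.85×10^-12)(0.02416)(2.70×10^11) = 0.05773 A through the full plate area.
With r > R the enclosed displacement current is the full I_d; B = μ₀ I_d / (2πr) = 6.96×10^-8 T.

6.96×10^-8 T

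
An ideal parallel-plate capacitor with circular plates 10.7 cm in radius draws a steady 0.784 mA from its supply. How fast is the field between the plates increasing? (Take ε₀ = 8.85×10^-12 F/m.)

Charge continuity gives I_d = I = 7.84×10^-4 A between the plates.
Since I_d = ε₀ A dE/dt, dE/dt = I_d/(ε₀A) = (7.84×10^-4)/((8.85×10^-12)(0.03597)) = 2.46×10^9 V/(m·s).

2.46×10^9 V/(m·s)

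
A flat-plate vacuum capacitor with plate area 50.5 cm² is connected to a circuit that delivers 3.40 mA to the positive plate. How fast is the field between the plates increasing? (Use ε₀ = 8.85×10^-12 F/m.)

Charge continuity gives I_d = I = 3.40×10^-3 A between the plates.
Then dE/dt = I_d/(ε₀A) = 7.61×10^10 V/(m·s).

7.61×10^10 V/(m·s)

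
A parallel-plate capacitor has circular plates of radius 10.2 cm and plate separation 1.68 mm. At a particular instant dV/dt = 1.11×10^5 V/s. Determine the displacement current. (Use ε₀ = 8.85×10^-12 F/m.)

1.91×10^-5 A

The field between the plates is E = V/d, so dE/dt = (1.11×10^5)/(1.68×10^-3 m) = 6.607×10^7 V/(m·s).
I_d = ε₀ A (dE/dt) = (8.85×10^-12)(0.03269)(6.607×10^7) = 1.91×10^-5 A.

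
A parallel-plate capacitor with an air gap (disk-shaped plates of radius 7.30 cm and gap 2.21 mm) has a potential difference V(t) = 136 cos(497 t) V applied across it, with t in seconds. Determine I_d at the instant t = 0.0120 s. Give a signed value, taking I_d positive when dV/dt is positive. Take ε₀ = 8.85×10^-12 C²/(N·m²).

C = ε₀A/d = (8.85×10^-12)(0.01674)/(2.21×10^-3) = 6.704×10^-11 F. dV/dt = V₀ω·−sin(ωt); at ωt = 5.964 rad this factor is 0.3138.
I_d = C dV/dt = (6.704×10^-11)(136)(497)(0.3138) = 1.42×10^-6 A.

1.42×10^-6 A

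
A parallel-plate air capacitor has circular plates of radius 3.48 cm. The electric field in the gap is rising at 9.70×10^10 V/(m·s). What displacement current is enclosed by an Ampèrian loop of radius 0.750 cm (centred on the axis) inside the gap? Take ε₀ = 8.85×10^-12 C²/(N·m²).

I_d = ε₀ dΦ_E/dt = ε₀ πR² (dE/dt) = (8.85×10^-12)(3.805×10^-3)(9.70×10^10) = 3.266×10^-3 A through the full plate area.
Through an area πr² the displacement current is I_d·(πr²/πR²) = I_d (r/R)² = 1.52×10^-4 A.

1.52×10^-4 A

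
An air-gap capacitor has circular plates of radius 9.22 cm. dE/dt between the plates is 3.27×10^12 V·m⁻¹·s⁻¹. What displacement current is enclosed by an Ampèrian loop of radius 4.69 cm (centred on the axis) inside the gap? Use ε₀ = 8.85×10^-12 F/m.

0.200 A

Through the whole plate area (πR² = 0.02671 m²), I_d = ε₀ πR² dE/dt = 0.7730 A.
Through an area πr² the displacement current is I_d·(πr²/πR²) = I_d (r/R)² = 0.200 A.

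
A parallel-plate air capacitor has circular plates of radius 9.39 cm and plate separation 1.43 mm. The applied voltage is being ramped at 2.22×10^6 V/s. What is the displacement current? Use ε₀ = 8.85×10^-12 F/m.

C = ε₀A/d = (8.85×10^-12)(0.02770)/(1.43×10^-3) = 1.714×10^-10 F.
I_d = C dV/dt = (1.714×10^-10)(2.22×10^6) = 3.81×10^-4 A.

3.81×10^-4 A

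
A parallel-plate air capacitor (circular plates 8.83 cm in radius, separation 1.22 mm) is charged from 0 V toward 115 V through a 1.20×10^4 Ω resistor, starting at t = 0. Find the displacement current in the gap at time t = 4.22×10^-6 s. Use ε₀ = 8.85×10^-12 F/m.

C = ε₀A/d = (8.85×10^-12)(0.02449)/(1.22×10^-3) = 1.777×10^-10 F and τ = RC = 2.132×10^-6 s. I_d in the gap equals the RC charging current.
I_d(t) = (V₀/R) e^(−t/τ) = 9.583×10^-3 · e^(−1.979) = 1.32×10^-3 A.

1.32×10^-3 A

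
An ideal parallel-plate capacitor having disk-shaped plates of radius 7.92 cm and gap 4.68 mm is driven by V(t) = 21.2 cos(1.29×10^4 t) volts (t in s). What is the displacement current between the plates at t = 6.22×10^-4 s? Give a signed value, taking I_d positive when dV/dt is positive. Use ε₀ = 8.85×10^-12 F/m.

-1.00×10^-5 A

C = ε₀A/d = (8.85×10^-12)(0.01971)/(4.68×10^-3) = 3.727×10^-11 F. dV/dt = V₀ω·−sin(ωt); at ωt = 8.0238 rad this factor is -0.9856.
I_d = C dV/dt = (3.727×10^-11)(21.2)(1.29×10^4)(-0.9856) = -1.00×10^-5 A.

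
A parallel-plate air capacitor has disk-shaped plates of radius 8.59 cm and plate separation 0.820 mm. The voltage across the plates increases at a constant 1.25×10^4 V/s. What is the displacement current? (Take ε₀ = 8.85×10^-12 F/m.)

3.13×10^-6 A

The displacement current equals the charging current C dV/dt. With C = ε₀A/d = (8.85×10^-12)(0.02318)/(8.20×10^-4) = 2.502×10^-10 F, I_d = (2.502×10^-10)(1.25×10^4) = 3.13×10^-6 A.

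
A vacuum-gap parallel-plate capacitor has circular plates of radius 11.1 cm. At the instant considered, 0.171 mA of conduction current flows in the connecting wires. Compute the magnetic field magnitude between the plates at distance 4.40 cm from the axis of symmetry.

1.22×10^-10 T

By continuity the displacement current in the gap matches the conduction current: I_d = 1.71×10^-4 A.
For r < R the Ampère–Maxwell law gives B(2πr) = μ₀ I_d (r²/R²), so B = μ₀ I_d r/(2πR²) = (4π×10^-7)(1.71×10^-4)(0.0440)/(2π·0.111²) = 1.22×10^-10 T.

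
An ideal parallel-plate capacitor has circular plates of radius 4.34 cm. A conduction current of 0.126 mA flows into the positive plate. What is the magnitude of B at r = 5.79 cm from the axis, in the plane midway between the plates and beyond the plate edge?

By continuity the displacement current in the gap matches the conduction current: I_d = 1.26×10^-4 A.
Outside the plates the loop encloses all of I_d, so B·2πr = μ₀ I_d and B = 4.35×10^-10 T.

4.35×10^-10 T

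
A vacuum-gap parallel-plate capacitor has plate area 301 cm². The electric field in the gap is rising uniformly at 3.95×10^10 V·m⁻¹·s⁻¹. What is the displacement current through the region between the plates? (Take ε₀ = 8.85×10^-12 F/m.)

I_d = ε₀ A (dE/dt) = (8.85×10^-12)(0.0301 m²)(3.95×10^10) = 0.0105 A.

0.0105 A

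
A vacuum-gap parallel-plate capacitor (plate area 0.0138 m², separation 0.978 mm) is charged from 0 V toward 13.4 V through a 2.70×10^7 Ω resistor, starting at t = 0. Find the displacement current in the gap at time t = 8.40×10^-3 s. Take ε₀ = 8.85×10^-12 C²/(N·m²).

4.11×10^-8 A

With C = ε₀A/d = (8.85×10^-12)(0.0138)/(9.78×10^-4) = 1.249×10^-10 F, the time constant is τ = RC = 3.372×10^-3 s, so t/τ = 2.491 and e^(−t/τ) = 0.08283.
I_d = I_cond = (V₀/R) e^(−t/τ) = (4.963×10^-7)(0.08283) = 4.11×10^-8 A.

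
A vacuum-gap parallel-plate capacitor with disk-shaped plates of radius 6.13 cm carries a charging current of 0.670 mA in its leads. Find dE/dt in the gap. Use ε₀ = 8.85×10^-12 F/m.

6.41×10^9 V/(m·s)

By continuity, I_d in the gap equals the 0.670 mA flowing in the wire.
Inverting I_d = ε₀ A dE/dt gives dE/dt = 6.70×10^-4 / (8.85×10^-12 · 0.01181) = 6.41×10^9 V/(m·s).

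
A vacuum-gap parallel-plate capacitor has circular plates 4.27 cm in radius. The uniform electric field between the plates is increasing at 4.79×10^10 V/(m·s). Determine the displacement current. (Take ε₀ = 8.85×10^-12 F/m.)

The displacement current is ε₀ times dΦ_E/dt = ε₀ A dE/dt = (8.85×10^-12)(5.728×10^-3)(4.79×10^10) = 2.43×10^-3 A.

2.43×10^-3 A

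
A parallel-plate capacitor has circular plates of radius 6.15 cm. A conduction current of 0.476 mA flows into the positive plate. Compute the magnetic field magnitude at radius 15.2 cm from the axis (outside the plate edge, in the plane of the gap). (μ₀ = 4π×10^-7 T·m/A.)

No conduction current crosses the gap, so I_d there equals the 4.76×10^-4 A in the leads.
With r > R the enclosed displacement current is the full I_d; B = μ₀ I_d / (2πr) = 6.26×10^-10 T.

6.26×10^-10 T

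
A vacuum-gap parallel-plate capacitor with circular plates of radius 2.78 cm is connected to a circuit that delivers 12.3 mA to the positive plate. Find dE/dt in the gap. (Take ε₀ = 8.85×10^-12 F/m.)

By continuity, I_d in the gap equals the 12.3 mA flowing in the wire.
Then dE/dt = I_d/(ε₀A) = 5.72×10^11 V/(m·s).

5.72×10^11 V/(m·s)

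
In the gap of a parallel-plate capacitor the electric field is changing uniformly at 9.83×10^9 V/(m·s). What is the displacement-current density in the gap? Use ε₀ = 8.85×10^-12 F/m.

0.0870 A/m²

J_d = ε₀ dE/dt = (8.85×10^-12)(9.83×10^9) = 0.0870 A/m².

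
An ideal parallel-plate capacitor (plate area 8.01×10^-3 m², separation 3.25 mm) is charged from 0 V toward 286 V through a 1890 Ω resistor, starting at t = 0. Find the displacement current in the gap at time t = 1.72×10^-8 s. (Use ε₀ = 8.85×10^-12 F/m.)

0.0997 A

C = ε₀A/d = (8.85×10^-12)(8.01×10^-3)/(3.25×10^-3) = 2.181×10^-11 F and τ = RC = 4.122×10^-8 s. I_d in the gap equals the RC charging current.
I_d(t) = (V₀/R) e^(−t/τ) = 0.1513 · e^(−0.4173) = 0.0997 A.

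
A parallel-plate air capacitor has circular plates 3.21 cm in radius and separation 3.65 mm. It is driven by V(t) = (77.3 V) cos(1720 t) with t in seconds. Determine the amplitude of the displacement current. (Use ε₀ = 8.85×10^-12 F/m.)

(dE/dt)_max = V₀ω/d = 3.643×10^7 V/(m·s); ω = 1720 rad/s.
I_d,max = ε₀ A (dE/dt)_max = (8.85×10^-12)(3.237×10^-3)(3.643×10^7) = 1.04×10^-6 A.

1.04×10^-6 A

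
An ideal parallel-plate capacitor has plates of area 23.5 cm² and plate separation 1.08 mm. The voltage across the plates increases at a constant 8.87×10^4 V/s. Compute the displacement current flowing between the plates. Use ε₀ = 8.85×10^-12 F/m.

The displacement current equals the charging current C dV/dt. With C = ε₀A/d = (8.85×10^-12)(2.35×10^-3)/(1.08×10^-3) = 1.926×10^-11 F, I_d = (1.926×10^-11)(8.87×10^4) = 1.71×10^-6 A.

1.71×10^-6 A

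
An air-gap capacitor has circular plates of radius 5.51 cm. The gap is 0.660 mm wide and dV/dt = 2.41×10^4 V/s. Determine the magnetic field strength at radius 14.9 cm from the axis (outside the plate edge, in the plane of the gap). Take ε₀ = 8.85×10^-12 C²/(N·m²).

dE/dt = (dV/dt)/d = 3.652×10^7 V/(m·s); I_d = ε₀(πR²)(dE/dt) = (8.85×10^-12)(9.538×10^-3)(3.652×10^7) = 3.083×10^-6 A.
For r ≥ R the full I_d is enclosed: B = μ₀ I_d/(2πr) = (4π×10^-7)(3.083×10^-6)/(2π·0.149) = 4.14×10^-12 T.

4.14×10^-12 T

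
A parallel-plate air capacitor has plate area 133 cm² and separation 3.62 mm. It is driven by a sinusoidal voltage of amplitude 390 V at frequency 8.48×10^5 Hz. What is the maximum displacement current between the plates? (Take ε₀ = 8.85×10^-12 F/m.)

C = ε₀A/d = (8.85×10^-12)(0.0133)/(3.62×10^-3) = 3.252×10^-11 F; ω = 2πf = 5.328×10^6 rad/s.
I_d = C dV/dt, so |I_d|_max = C V₀ ω = (3.252×10^-11)(390)(5.328×10^6) = 0.0676 A.

0.0676 A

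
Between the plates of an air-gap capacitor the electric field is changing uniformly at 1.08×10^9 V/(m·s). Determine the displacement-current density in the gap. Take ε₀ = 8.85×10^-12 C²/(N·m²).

The displacement-current density is ε₀ ∂E/∂t = (8.85×10^-12)(1.08×10^9) = 9.56×10^-3 A/m².

9.56×10^-3 A/m²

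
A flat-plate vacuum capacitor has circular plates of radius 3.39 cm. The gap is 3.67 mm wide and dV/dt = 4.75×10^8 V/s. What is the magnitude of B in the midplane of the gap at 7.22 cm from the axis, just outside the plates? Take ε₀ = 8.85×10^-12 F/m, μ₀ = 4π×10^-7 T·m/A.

I_d = C dV/dt with C = ε₀πR²/d = 8.705×10^-12 F, so I_d = (8.705×10^-12)(4.75×10^8) = 4.135×10^-3 A.
With r > R the enclosed displacement current is the full I_d; B = μ₀ I_d / (2πr) = 1.15×10^-8 T.

1.15×10^-8 T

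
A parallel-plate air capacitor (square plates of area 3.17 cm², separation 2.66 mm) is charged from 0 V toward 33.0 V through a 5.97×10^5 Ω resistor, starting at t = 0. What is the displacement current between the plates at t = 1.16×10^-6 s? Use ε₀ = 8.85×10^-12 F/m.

8.76×10^-6 A

C = ε₀A/d = (8.85×10^-12)(3.17×10^-4)/(2.66×10^-3) = 1.055×10^-12 F, so τ = RC = 6.298×10^-7 s.
The conduction current is I(t) = (V₀/R) e^(−t/τ), and the displacement current between the plates equals it.
t/τ = 1.842; I_d = (33.0/5.97×10^5) · e^(−1.842) = (5.528×10^-5)(0.1585) = 8.76×10^-6 A.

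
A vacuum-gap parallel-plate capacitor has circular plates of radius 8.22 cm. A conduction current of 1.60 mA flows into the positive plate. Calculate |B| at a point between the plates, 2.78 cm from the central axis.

1.32×10^-9 T

No conduction current crosses the gap, so I_d there equals the 1.60×10^-3 A in the leads.
For r < R the Ampère–Maxwell law gives B(2πr) = μ₀ I_d (r²/R²), so B = μ₀ I_d r/(2πR²) = (4π×10^-7)(1.60×10^-3)(0.0278)/(2π·0.0822²) = 1.32×10^-9 T.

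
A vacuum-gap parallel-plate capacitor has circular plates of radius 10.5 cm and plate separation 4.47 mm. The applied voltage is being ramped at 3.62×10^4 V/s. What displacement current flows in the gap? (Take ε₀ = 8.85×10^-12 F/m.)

2.48×10^-6 A

The field between the plates is E = V/d, so dE/dt = (3.62×10^4)/(4.47×10^-3 m) = 8.098×10^6 V/(m·s).
I_d = ε₀ A (dE/dt) = (8.85×10^-12)(0.03464)(8.098×10^6) = 2.48×10^-6 A.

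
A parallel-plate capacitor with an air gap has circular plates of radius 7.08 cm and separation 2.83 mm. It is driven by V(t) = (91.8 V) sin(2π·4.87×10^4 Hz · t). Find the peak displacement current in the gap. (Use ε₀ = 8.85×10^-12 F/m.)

1.38×10^-3 A

C = ε₀A/d = (8.85×10^-12)(0.01575)/(2.83×10^-3) = 4.925×10^-11 F; ω = 2πf = 3.060×10^5 rad/s.
I_d = C dV/dt, so |I_d|_max = C V₀ ω = (4.925×10^-11)(91.8)(3.060×10^5) = 1.38×10^-3 A.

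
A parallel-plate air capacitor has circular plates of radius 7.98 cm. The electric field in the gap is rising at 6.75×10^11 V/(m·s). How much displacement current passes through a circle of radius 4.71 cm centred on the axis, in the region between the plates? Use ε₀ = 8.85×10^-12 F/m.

Through the whole plate area (πR² = 0.02001 m²), I_d = ε₀ πR² dE/dt = 0.1195 A.
Through an area πr² the displacement current is I_d·(πr²/πR²) = I_d (r/R)² = 0.0416 A.

0.0416 A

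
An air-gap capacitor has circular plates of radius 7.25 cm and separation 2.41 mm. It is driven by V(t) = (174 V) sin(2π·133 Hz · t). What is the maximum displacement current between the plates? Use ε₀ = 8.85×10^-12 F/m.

8.82×10^-6 A

C = ε₀A/d = (8.85×10^-12)(0.01651)/(2.41×10^-3) = 6.063×10^-11 F; ω = 2πf = 835.7 rad/s.
I_d = C dV/dt, so |I_d|_max = C V₀ ω = (6.063×10^-11)(174)(835.7) = 8.82×10^-6 A.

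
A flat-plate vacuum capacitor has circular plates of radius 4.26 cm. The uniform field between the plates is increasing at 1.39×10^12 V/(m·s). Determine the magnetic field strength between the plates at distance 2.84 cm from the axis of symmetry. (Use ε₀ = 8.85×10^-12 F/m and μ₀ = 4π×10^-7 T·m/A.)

I_d = ε₀ dΦ_E/dt = ε₀ πR² (dE/dt) = (8.85×10^-12)(5.701×10^-3)(1.39×10^12) = 0.07013 A through the full plate area.
∮B·dl = μ₀ I_d,enc with I_d,enc = I_d r²/R² = 0.03117 A; so B = μ₀ I_d,enc/(2πr) = 2.20×10^-7 T.

2.20×10^-7 T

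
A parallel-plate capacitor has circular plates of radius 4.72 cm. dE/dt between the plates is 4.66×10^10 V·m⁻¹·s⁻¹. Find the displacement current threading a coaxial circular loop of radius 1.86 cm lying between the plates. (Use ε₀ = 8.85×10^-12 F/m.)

Through the whole plate area (πR² = 6.999×10^-3 m²), I_d = ε₀ πR² dE/dt = 2.886×10^-3 A.
The field is uniform, so I_d,enc = I_d (r/R)² = (2.886×10^-3)(1.86/4.72)² = 4.48×10^-4 A.

4.48×10^-4 A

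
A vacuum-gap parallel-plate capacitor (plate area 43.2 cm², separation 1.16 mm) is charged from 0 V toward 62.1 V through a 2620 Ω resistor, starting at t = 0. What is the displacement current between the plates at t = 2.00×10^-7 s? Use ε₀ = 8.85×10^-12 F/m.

2.34×10^-3 A

C = ε₀A/d = (8.85×10^-12)(4.32×10^-3)/(1.16×10^-3) = 3.296×10^-11 F, so τ = RC = 8.636×10^-8 s.
The conduction current is I(t) = (V₀/R) e^(−t/τ), and the displacement current between the plates equals it.
t/τ = 2.316; I_d = (62.1/2620) · e^(−2.316) = (0.02370)(0.09867) = 2.34×10^-3 A.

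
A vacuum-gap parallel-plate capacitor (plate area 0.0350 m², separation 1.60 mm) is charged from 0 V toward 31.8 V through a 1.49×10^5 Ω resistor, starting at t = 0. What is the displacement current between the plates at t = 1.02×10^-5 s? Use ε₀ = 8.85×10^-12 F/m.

C = ε₀A/d = (8.85×10^-12)(0.0350)/(1.60×10^-3) = 1.936×10^-10 F, so τ = RC = 2.885×10^-5 s.
The conduction current is I(t) = (V₀/R) e^(−t/τ), and the displacement current between the plates equals it.
t/τ = 0.3536; I_d = (31.8/1.49×10^5) · e^(−0.3536) = (2.134×10^-4)(0.7022) = 1.50×10^-4 A.

1.50×10^-4 A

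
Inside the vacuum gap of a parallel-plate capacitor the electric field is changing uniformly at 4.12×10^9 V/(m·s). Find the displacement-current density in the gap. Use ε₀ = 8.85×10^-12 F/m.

J_d = ε₀ ∂E/∂t, so J_d = 0.0365 A/m².

0.0365 A/m²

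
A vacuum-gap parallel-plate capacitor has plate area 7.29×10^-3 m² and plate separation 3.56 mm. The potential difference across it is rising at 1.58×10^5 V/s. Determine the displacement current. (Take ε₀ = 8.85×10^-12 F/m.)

2.86×10^-6 A

The displacement current equals the charging current C dV/dt. With C = ε₀A/d = (8.85×10^-12)(7.29×10^-3)/(3.56×10^-3) = 1.812×10^-11 F, I_d = (1.812×10^-11)(1.58×10^5) = 2.86×10^-6 A.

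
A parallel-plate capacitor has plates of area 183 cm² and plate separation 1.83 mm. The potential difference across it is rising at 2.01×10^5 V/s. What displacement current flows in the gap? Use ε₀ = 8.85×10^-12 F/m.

C = ε₀A/d = (8.85×10^-12)(0.0183)/(1.83×10^-3) = 8.850×10^-11 F.
I_d = C dV/dt = (8.850×10^-11)(2.01×10^5) = 1.78×10^-5 A.

1.78×10^-5 A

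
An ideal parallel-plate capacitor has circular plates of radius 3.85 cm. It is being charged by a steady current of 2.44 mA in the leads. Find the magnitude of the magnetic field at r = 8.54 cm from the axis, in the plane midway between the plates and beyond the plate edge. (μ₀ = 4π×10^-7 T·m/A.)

By continuity the displacement current in the gap matches the conduction current: I_d = 2.44×10^-3 A.
With r > R the enclosed displacement current is the full I_d; B = μ₀ I_d / (2πr) = 5.71×10^-9 T.

5.71×10^-9 T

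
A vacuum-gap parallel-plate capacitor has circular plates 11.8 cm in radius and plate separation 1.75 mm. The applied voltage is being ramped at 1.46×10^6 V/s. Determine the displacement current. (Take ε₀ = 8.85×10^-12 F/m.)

The displacement current equals the charging current C dV/dt. With C = ε₀A/d = (8.85×10^-12)(0.04374)/(1.75×10^-3) = 2.212×10^-10 F, I_d = (2.212×10^-10)(1.46×10^6) = 3.23×10^-4 A.

3.23×10^-4 A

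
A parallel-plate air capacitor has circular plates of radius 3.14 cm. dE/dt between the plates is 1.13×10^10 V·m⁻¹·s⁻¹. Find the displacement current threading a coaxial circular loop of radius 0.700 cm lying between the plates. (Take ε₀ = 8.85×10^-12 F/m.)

1.54×10^-5 A

Through the whole plate area (πR² = 3.097×10^-3 m²), I_d = ε₀ πR² dE/dt = 3.097×10^-4 A.
The field is uniform, so I_d,enc = I_d (r/R)² = (3.097×10^-4)(0.700/3.14)² = 1.54×10^-5 A.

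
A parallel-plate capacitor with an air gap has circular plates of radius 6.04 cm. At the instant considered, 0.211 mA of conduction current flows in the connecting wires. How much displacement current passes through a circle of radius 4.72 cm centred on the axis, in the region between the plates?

1.29×10^-4 A

Between the plates the displacement current equals the wire current: I_d = 0.211 mA = 2.11×10^-4 A.
The field is uniform, so I_d,enc = I_d (r/R)² = (2.11×10^-4)(4.72/6.04)² = 1.29×10^-4 A.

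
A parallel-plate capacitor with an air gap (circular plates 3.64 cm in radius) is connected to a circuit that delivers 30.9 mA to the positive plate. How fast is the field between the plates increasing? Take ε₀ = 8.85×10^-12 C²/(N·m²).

Charge continuity gives I_d = I = 0.0309 A between the plates.
Since I_d = ε₀ A dE/dt, dE/dt = I_d/(ε₀A) = (0.0309)/((8.85×10^-12)(4.162×10^-3)) = 8.39×10^11 V/(m·s).

8.39×10^11 V/(m·s)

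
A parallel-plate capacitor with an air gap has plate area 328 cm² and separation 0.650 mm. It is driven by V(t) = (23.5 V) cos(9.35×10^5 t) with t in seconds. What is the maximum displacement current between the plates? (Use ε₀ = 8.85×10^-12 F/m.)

9.81×10^-3 A

(dE/dt)_max = V₀ω/d = 3.380×10^10 V/(m·s); ω = 9.35×10^5 rad/s.
I_d,max = ε₀ A (dE/dt)_max = (8.85×10^-12)(0.0328)(3.380×10^10) = 9.81×10^-3 A.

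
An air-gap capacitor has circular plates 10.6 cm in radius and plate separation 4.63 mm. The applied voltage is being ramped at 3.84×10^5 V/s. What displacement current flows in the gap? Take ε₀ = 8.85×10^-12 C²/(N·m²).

2.59×10^-5 A

The field between the plates is E = V/d, so dE/dt = (3.84×10^5)/(4.63×10^-3 m) = 8.294×10^7 V/(m·s).
I_d = ε₀ A (dE/dt) = (8.85×10^-12)(0.03530)(8.294×10^7) = 2.59×10^-5 A.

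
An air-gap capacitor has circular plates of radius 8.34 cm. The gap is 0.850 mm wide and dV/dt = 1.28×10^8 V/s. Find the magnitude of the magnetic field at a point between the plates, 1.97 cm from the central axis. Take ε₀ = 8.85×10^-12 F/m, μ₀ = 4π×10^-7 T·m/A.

With E = V/d, dE/dt = 1.506×10^11 V/(m·s) and πR² = 0.02185 m², giving I_d = ε₀ πR² dE/dt = 0.02912 A.
An Ampèrian loop of radius r encloses a fraction (r/R)² of I_d. Then B·2πr = μ₀ I_d (r/R)², giving B = μ₀ I_d r/(2πR²) = 1.65×10^-8 T.

1.65×10^-8 T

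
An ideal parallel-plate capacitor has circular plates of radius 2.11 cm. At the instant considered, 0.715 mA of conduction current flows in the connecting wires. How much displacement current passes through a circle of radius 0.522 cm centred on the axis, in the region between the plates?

Between the plates the displacement current equals the wire current: I_d = 0.715 mA = 7.15×10^-4 A.
Through an area πr² the displacement current is I_d·(πr²/πR²) = I_d (r/R)² = 4.38×10^-5 A.

4.38×10^-5 A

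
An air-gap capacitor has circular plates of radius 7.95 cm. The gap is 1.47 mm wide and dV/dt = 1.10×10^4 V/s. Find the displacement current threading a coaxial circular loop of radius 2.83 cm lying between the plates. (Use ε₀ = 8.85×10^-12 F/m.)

1.67×10^-7 A

dE/dt = (dV/dt)/d = 7.483×10^6 V/(m·s); I_d = ε₀(πR²)(dE/dt) = (8.85×10^-12)(0.01986)(7.483×10^6) = 1.315×10^-6 A.
Since J_d is uniform, the enclosed fraction is (r/R)² = 0.1267, giving I_d,enc = 1.67×10^-7 A.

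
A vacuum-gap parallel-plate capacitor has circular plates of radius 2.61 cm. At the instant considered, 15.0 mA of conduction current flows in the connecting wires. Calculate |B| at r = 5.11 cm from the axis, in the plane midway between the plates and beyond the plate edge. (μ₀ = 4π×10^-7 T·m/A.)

5.87×10^-8 T

By continuity the displacement current in the gap matches the conduction current: I_d = 0.0150 A.
For r ≥ R the full I_d is enclosed: B = μ₀ I_d/(2πr) = (4π×10^-7)(0.0150)/(2π·0.0511) = 5.87×10^-8 T.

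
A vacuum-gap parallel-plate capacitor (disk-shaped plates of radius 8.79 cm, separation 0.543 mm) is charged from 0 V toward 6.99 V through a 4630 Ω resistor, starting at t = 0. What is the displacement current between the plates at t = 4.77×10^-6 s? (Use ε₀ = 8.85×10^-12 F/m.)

With C = ε₀A/d = (8.85×10^-12)(0.02427)/(5.43×10^-4) = 3.956×10^-10 F, the time constant is τ = RC = 1.832×10^-6 s, so t/τ = 2.604 and e^(−t/τ) = 0.07398.
I_d = I_cond = (V₀/R) e^(−t/τ) = (1.510×10^-3)(0.07398) = 1.12×10^-4 A.

1.12×10^-4 A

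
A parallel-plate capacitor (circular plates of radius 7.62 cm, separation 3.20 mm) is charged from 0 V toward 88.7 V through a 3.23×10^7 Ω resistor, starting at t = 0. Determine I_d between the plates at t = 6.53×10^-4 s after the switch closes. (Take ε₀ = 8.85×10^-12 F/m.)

C = ε₀A/d = (8.85×10^-12)(0.01824)/(3.20×10^-3) = 5.044×10^-11 F and τ = RC = 1.629×10^-3 s. I_d in the gap equals the RC charging current.
I_d(t) = (V₀/R) e^(−t/τ) = 2.746×10^-6 · e^(−0.4009) = 1.84×10^-6 A.

1.84×10^-6 A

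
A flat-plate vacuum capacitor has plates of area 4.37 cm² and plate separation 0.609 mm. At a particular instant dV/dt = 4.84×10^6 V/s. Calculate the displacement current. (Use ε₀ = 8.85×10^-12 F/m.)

3.07×10^-5 A

E = V/d so dE/dt = (dV/dt)/d = 7.947×10^9 V/(m·s), and I_d = ε₀ A dE/dt = (8.85×10^-12)(4.37×10^-4)(7.947×10^9) = 3.07×10^-5 A.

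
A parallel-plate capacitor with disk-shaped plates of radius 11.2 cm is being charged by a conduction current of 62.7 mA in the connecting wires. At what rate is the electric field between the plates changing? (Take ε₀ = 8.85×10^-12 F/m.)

Charge continuity gives I_d = I = 0.0627 A between the plates.
Then dE/dt = I_d/(ε₀A) = 1.80×10^11 V/(m·s).

1.80×10^11 V/(m·s)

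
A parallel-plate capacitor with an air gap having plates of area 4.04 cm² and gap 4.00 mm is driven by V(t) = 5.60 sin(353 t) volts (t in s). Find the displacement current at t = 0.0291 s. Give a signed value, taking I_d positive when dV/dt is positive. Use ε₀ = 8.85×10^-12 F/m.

dV/dt = (5.60)(353)·cos(10.2723) = -1308 V/s.
I_d = C dV/dt with C = ε₀A/d = (8.85×10^-12)(4.04×10^-4)/(4.00×10^-3) = 8.939×10^-13 F, so I_d = (8.939×10^-13)(-1308) = -1.17×10^-9 A.

-1.17×10^-9 A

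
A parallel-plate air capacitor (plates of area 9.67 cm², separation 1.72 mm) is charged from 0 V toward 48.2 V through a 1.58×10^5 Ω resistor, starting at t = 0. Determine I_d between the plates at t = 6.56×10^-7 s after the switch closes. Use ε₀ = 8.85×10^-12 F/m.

1.32×10^-4 A

C = ε₀A/d = (8.85×10^-12)(9.67×10^-4)/(1.72×10^-3) = 4.976×10^-12 F and τ = RC = 7.862×10^-7 s. I_d in the gap equals the RC charging current.
I_d(t) = (V₀/R) e^(−t/τ) = 3.051×10^-4 · e^(−0.8344) = 1.32×10^-4 A.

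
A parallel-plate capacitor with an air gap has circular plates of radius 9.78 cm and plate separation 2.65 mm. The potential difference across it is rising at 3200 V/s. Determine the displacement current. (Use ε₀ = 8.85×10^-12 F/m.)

The displacement current equals the charging current C dV/dt. With C = ε₀A/d = (8.85×10^-12)(0.03005)/(2.65×10^-3) = 1.004×10^-10 F, I_d = (1.004×10^-10)(3200) = 3.21×10^-7 A.

3.21×10^-7 A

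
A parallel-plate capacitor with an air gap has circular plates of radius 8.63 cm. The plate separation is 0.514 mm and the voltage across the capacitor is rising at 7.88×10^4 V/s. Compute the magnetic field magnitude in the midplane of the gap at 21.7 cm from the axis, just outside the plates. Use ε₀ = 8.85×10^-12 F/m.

With E = V/d, dE/dt = 1.533×10^8 V/(m·s) and πR² = 0.02340 m², giving I_d = ε₀ πR² dE/dt = 3.175×10^-5 A.
Outside the plates the loop encloses all of I_d, so B·2πr = μ₀ I_d and B = 2.93×10^-11 T.

2.93×10^-11 T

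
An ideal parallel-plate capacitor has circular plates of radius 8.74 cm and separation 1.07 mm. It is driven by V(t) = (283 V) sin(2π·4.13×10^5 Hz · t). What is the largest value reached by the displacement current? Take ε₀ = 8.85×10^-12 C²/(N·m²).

The displacement current equals the conduction current C dV/dt, which peaks at C V₀ ω.
With C = ε₀A/d = (8.85×10^-12)(0.02400)/(1.07×10^-3) = 1.985×10^-10 F and ω = 2πf = 2.595×10^6 rad/s, I_d,max = (1.985×10^-10)(283)(2.595×10^6) = 0.146 A.

0.146 A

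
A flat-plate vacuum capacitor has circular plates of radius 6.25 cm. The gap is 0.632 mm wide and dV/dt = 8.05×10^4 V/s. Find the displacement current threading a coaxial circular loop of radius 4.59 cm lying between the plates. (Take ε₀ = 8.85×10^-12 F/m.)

7.46×10^-6 A

With E = V/d, dE/dt = 1.274×10^8 V/(m·s) and πR² = 0.01227 m², giving I_d = ε₀ πR² dE/dt = 1.383×10^-5 A.
Since J_d is uniform, the enclosed fraction is (r/R)² = 0.5393, giving I_d,enc = 7.46×10^-6 A.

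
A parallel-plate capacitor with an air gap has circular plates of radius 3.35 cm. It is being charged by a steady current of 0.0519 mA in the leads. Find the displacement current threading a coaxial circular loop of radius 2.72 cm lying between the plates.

3.42×10^-5 A

No conduction current crosses the gap, so I_d there equals the 5.19×10^-5 A in the leads.
Through an area πr² the displacement current is I_d·(πr²/πR²) = I_d (r/R)² = 3.42×10^-5 A.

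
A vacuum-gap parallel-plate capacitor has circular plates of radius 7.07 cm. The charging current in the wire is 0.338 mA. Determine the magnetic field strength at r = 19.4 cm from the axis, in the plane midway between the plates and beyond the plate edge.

3.48×10^-10 T

Between the plates the displacement current equals the wire current: I_d = 0.338 mA = 3.38×10^-4 A.
For r ≥ R the full I_d is enclosed: B = μ₀ I_d/(2πr) = (4π×10^-7)(3.38×10^-4)/(2π·0.194) = 3.48×10^-10 T.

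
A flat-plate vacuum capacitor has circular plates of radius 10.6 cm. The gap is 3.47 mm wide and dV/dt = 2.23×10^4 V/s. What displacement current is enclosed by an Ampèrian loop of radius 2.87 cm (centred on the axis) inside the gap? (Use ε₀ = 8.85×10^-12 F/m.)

1.47×10^-7 A

I_d = C dV/dt with C = ε₀πR²/d = 9.003×10^-11 F, so I_d = (9.003×10^-11)(2.23×10^4) = 2.008×10^-6 A.
Since J_d is uniform, the enclosed fraction is (r/R)² = 0.07331, giving I_d,enc = 1.47×10^-7 A.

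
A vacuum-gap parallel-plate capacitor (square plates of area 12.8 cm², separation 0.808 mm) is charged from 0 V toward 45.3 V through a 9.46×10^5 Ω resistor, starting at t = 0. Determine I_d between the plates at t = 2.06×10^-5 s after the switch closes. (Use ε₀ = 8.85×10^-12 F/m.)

1.01×10^-5 A

C = ε₀A/d = (8.85×10^-12)(1.28×10^-3)/(8.08×10^-4) = 1.402×10^-11 F, so τ = RC = 1.326×10^-5 s.
The conduction current is I(t) = (V₀/R) e^(−t/τ), and the displacement current between the plates equals it.
t/τ = 1.554; I_d = (45.3/9.46×10^5) · e^(−1.554) = (4.789×10^-5)(0.2114) = 1.01×10^-5 A.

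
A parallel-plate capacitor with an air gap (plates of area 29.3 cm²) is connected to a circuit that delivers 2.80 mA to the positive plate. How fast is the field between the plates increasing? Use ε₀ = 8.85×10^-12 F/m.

1.08×10^11 V/(m·s)

Charge continuity gives I_d = I = 2.80×10^-3 A between the plates.
Since I_d = ε₀ A dE/dt, dE/dt = I_d/(ε₀A) = (2.80×10^-3)/((8.85×10^-12)(2.93×10^-3)) = 1.08×10^11 V/(m·s).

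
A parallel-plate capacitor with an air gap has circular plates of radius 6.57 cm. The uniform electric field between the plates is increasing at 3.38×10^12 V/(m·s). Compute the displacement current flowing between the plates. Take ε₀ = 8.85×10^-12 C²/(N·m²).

The displacement current is ε₀ times dΦ_E/dt = ε₀ A dE/dt = (8.85×10^-12)(0.01356)(3.38×10^12) = 0.406 A.

0.406 A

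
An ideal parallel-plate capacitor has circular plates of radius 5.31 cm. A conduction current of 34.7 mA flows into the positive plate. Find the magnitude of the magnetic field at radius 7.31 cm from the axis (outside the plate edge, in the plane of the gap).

9.49×10^-8 T

Between the plates the displacement current equals the wire current: I_d = 34.7 mA = 0.0347 A.
For r ≥ R the full I_d is enclosed: B = μ₀ I_d/(2πr) = (4π×10^-7)(0.0347)/(2π·0.0731) = 9.49×10^-8 T.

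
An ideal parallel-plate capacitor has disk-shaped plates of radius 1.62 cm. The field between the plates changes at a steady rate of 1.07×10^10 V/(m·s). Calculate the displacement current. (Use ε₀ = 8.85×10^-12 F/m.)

With a uniform field, Φ_E = EA, so I_d = ε₀ A dE/dt = 7.81×10^-5 A.

7.81×10^-5 A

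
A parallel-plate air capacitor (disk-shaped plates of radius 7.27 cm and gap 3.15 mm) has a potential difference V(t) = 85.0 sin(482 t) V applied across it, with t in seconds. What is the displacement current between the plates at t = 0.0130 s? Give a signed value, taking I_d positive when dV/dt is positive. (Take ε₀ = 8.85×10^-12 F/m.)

dV/dt = (85.0)(482)·cos(6.266) = 4.096×10^4 V/s.
I_d = C dV/dt with C = ε₀A/d = (8.85×10^-12)(0.01660)/(3.15×10^-3) = 4.664×10^-11 F, so I_d = (4.664×10^-11)(4.096×10^4) = 1.91×10^-6 A.

1.91×10^-6 A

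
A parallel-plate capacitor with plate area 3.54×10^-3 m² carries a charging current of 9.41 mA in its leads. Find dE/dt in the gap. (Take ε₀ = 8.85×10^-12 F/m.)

By continuity, I_d in the gap equals the 9.41 mA flowing in the wire.
Since I_d = ε₀ A dE/dt, dE/dt = I_d/(ε₀A) = (9.41×10^-3)/((8.85×10^-12)(3.54×10^-3)) = 3.00×10^11 V/(m·s).

3.00×10^11 V/(m·s)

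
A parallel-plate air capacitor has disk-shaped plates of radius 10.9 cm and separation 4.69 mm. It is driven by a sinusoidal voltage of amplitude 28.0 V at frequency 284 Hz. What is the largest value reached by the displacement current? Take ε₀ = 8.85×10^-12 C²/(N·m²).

3.52×10^-6 A

C = ε₀A/d = (8.85×10^-12)(0.03733)/(4.69×10^-3) = 7.044×10^-11 F; ω = 2πf = 1784 rad/s.
I_d = C dV/dt, so |I_d|_max = C V₀ ω = (7.044×10^-11)(28.0)(1784) = 3.52×10^-6 A.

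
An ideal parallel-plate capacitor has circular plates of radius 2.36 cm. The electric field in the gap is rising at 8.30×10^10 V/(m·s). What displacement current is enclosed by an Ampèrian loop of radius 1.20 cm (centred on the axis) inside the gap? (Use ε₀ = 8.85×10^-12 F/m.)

I_d = ε₀ dΦ_E/dt = ε₀ πR² (dE/dt) = (8.85×10^-12)(1.750×10^-3)(8.30×10^10) = 1.285×10^-3 A through the full plate area.
The field is uniform, so I_d,enc = I_d (r/R)² = (1.285×10^-3)(1.20/2.36)² = 3.32×10^-4 A.

3.32×10^-4 A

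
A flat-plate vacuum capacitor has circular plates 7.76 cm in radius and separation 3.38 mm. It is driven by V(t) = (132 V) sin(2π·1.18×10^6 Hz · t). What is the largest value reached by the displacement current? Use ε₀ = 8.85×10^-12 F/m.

0.0485 A

C = ε₀A/d = (8.85×10^-12)(0.01892)/(3.38×10^-3) = 4.954×10^-11 F; ω = 2πf = 7.414×10^6 rad/s.
I_d = C dV/dt, so |I_d|_max = C V₀ ω = (4.954×10^-11)(132)(7.414×10^6) = 0.0485 A.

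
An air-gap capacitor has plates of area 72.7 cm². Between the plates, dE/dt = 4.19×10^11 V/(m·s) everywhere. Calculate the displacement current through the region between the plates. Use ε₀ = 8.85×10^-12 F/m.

I_d = ε₀ A (dE/dt) = (8.85×10^-12)(7.27×10^-3 m²)(4.19×10^11) = 0.0270 A.

0.0270 A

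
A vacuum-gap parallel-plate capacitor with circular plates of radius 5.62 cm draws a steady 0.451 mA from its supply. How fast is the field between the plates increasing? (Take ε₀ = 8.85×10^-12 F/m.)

Charge continuity gives I_d = I = 4.51×10^-4 A between the plates.
Inverting I_d = ε₀ A dE/dt gives dE/dt = 4.51×10^-4 / (8.85×10^-12 · 9.923×10^-3) = 5.14×10^9 V/(m·s).

5.14×10^9 V/(m·s)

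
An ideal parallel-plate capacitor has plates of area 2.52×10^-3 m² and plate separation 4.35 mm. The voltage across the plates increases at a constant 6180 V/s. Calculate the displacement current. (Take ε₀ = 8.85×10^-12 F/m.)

3.17×10^-8 A

E = V/d so dE/dt = (dV/dt)/d = 1.421×10^6 V/(m·s), and I_d = ε₀ A dE/dt = (8.85×10^-12)(2.52×10^-3)(1.421×10^6) = 3.17×10^-8 A.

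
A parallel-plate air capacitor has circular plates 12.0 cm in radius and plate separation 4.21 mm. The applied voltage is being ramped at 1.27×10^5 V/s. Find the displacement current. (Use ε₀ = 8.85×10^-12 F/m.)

1.21×10^-5 A

The field between the plates is E = V/d, so dE/dt = (1.27×10^5)/(4.21×10^-3 m) = 3.017×10^7 V/(m·s).
I_d = ε₀ A (dE/dt) = (8.85×10^-12)(0.04524)(3.017×10^7) = 1.21×10^-5 A.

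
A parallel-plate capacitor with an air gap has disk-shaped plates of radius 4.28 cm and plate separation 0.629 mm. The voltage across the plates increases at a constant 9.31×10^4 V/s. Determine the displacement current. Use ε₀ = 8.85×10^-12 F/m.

7.54×10^-6 A

The field between the plates is E = V/d, so dE/dt = (9.31×10^4)/(6.29×10^-4 m) = 1.480×10^8 V/(m·s).
I_d = ε₀ A (dE/dt) = (8.85×10^-12)(5.755×10^-3)(1.480×10^8) = 7.54×10^-6 A.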